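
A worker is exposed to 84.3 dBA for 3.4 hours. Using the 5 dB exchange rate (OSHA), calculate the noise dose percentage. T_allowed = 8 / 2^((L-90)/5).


Given values:
  L = 84.3 dBA, T = 3.4 hours
Formula: T_allowed = 8 / 2^((L - 90) / 5)
Compute exponent: (84.3 - 90) / 5 = -1.14
Compute 2^(-1.14) = 0.45376
T_allowed = 8 / 0.45376 = 17.630465 hours
Dose = (T / T_allowed) * 100
Dose = (3.4 / 17.630465) * 100 = 19.28

19.28 %


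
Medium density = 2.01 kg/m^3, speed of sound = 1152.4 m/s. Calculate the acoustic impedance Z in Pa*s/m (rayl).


Given values:
  rho = 2.01 kg/m^3
  c = 1152.4 m/s
Formula: Z = rho * c
Z = 2.01 * 1152.4
Z = 2316.32

2316.32 rayl


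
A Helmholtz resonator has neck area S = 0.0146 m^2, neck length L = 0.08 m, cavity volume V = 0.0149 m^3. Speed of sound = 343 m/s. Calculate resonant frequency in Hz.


Given values:
  S = 0.0146 m^2, L = 0.08 m, V = 0.0149 m^3, c = 343 m/s
Formula: f = (c / (2*pi)) * sqrt(S / (V * L))
Compute V * L = 0.0149 * 0.08 = 0.001192
Compute S / (V * L) = 0.0146 / 0.001192 = 12.2483
Compute sqrt(12.2483) = 3.499757
Compute c / (2*pi) = 343 / 6.283185 = 54.590148
f = 54.590148 * 3.499757 = 191.05

191.05 Hz


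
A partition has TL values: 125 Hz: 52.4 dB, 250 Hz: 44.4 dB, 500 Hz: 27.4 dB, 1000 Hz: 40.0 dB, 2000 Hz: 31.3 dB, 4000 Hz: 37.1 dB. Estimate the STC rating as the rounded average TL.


Given TL values at each frequency:
  125 Hz: 52.4 dB
  250 Hz: 44.4 dB
  500 Hz: 27.4 dB
  1000 Hz: 40.0 dB
  2000 Hz: 31.3 dB
  4000 Hz: 37.1 dB
Formula: STC ~ round(average of TL values)
Sum = 52.4 + 44.4 + 27.4 + 40.0 + 31.3 + 37.1 = 232.6
Average = 232.6 / 6 = 38.77
Rounded: 39

39


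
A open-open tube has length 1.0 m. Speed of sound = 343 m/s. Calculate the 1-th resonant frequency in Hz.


Given values:
  Tube type: open-open, L = 1.0 m, c = 343 m/s, n = 1
Formula: f_n = n * c / (2 * L)
Compute 2 * L = 2 * 1.0 = 2.0
f = 1 * 343 / 2.0
f = 171.5

171.5 Hz


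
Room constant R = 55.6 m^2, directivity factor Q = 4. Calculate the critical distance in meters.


Given values:
  R = 55.6 m^2, Q = 4
Formula: d_c = 0.141 * sqrt(Q * R)
Compute Q * R = 4 * 55.6 = 222.4
Compute sqrt(222.4) = 14.9131
d_c = 0.141 * 14.9131 = 2.103

2.103 m


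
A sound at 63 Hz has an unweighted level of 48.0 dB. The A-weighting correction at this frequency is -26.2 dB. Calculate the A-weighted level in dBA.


Given values:
  SPL = 48.0 dB
  A-weighting at 63 Hz = -26.2 dB
Formula: L_A = SPL + A_weight
L_A = 48.0 + (-26.2)
L_A = 21.8

21.8 dBA


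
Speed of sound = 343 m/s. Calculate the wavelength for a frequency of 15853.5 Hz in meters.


Given values:
  c = 343 m/s, f = 15853.5 Hz
Formula: lambda = c / f
lambda = 343 / 15853.5
lambda = 0.0216

0.0216 m


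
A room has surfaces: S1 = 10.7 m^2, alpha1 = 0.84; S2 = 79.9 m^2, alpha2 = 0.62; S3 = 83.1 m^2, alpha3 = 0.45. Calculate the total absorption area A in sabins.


Given surfaces:
  Surface 1: 10.7 * 0.84 = 8.988
  Surface 2: 79.9 * 0.62 = 49.538
  Surface 3: 83.1 * 0.45 = 37.395
Formula: A = sum(Si * alpha_i)
A = 8.988 + 49.538 + 37.395
A = 95.92

95.92 sabins


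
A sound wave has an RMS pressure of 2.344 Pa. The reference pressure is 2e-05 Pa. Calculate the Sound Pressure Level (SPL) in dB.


Given values:
  p = 2.344 Pa
  p_ref = 2e-05 Pa
Formula: SPL = 20 * log10(p / p_ref)
Compute ratio: p / p_ref = 2.344 / 2e-05 = 117200
Compute log10: log10(117200) = 5.068928
Multiply: SPL = 20 * 5.068928 = 101.38

101.38 dB


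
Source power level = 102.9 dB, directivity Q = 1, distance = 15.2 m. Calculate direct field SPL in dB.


Given values:
  Lw = 102.9 dB, Q = 1, r = 15.2 m
Formula: SPL = Lw + 10 * log10(Q / (4 * pi * r^2))
Compute 4 * pi * r^2 = 4 * pi * 15.2^2 = 2903.3343
Compute Q / denom = 1 / 2903.3343 = 0.00034443
Compute 10 * log10(0.00034443) = -34.629
SPL = 102.9 + (-34.629) = 68.27

68.27 dB


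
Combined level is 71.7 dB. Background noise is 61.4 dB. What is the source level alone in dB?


Given values:
  L_total = 71.7 dB, L_bg = 61.4 dB
Formula: L_source = 10 * log10(10^(L_total/10) - 10^(L_bg/10))
Convert to linear:
  10^(71.7/10) = 14791083.8817
  10^(61.4/10) = 1380384.2646
Difference: 14791083.8817 - 1380384.2646 = 13410699.6171
L_source = 10 * log10(13410699.6171) = 71.27

71.27 dB


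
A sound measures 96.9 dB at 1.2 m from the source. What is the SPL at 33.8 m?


Given values:
  SPL1 = 96.9 dB, r1 = 1.2 m, r2 = 33.8 m
Formula: SPL2 = SPL1 - 20 * log10(r2 / r1)
Compute ratio: r2 / r1 = 33.8 / 1.2 = 28.1667
Compute log10: log10(28.1667) = 1.449736
Compute drop: 20 * 1.449736 = 28.9947
SPL2 = 96.9 - 28.9947 = 67.91

67.91 dB


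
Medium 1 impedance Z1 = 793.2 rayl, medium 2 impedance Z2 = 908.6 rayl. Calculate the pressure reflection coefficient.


Given values:
  Z1 = 793.2 rayl, Z2 = 908.6 rayl
Formula: R = (Z2 - Z1) / (Z2 + Z1)
Numerator: Z2 - Z1 = 908.6 - 793.2 = 115.4
Denominator: Z2 + Z1 = 908.6 + 793.2 = 1701.8
R = 115.4 / 1701.8 = 0.0678

0.0678


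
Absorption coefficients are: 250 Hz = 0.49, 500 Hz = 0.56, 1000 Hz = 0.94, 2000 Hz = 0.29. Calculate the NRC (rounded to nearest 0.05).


Given values:
  a_250 = 0.49, a_500 = 0.56
  a_1000 = 0.94, a_2000 = 0.29
Formula: NRC = (a250 + a500 + a1000 + a2000) / 4
Sum = 0.49 + 0.56 + 0.94 + 0.29 = 2.28
NRC = 2.28 / 4 = 0.57
Rounded to nearest 0.05: 0.55

0.55


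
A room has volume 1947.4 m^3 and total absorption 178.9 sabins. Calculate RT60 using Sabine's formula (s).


Given values:
  V = 1947.4 m^3
  A = 178.9 sabins
Formula: RT60 = 0.161 * V / A
Numerator: 0.161 * 1947.4 = 313.5314
RT60 = 313.5314 / 178.9 = 1.753

1.753 s


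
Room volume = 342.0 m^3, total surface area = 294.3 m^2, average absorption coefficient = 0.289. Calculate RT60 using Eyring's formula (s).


Given values:
  V = 342.0 m^3, S = 294.3 m^2, alpha = 0.289
Formula: RT60 = 0.161 * V / (-S * ln(1 - alpha))
Compute ln(1 - 0.289) = ln(0.711) = -0.341083
Denominator: -294.3 * -0.341083 = 100.3807
Numerator: 0.161 * 342.0 = 55.062
RT60 = 55.062 / 100.3807 = 0.549

0.549 s


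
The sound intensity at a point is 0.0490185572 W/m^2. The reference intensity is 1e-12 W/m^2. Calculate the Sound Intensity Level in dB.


Given values:
  I = 0.0490185572 W/m^2
  I_ref = 1e-12 W/m^2
Formula: SIL = 10 * log10(I / I_ref)
Compute ratio: I / I_ref = 49018557200
Compute log10: log10(49018557200) = 10.690361
Multiply: SIL = 10 * 10.690361 = 106.9

106.9 dB


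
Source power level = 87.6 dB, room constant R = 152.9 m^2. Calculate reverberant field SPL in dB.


Given values:
  Lw = 87.6 dB, R = 152.9 m^2
Formula: SPL = Lw + 10 * log10(4 / R)
Compute 4 / R = 4 / 152.9 = 0.026161
Compute 10 * log10(0.026161) = -15.8235
SPL = 87.6 + (-15.8235) = 71.78

71.78 dB


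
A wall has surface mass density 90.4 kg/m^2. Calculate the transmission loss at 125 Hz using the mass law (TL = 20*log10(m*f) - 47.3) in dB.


Given values:
  m = 90.4 kg/m^2, f = 125 Hz
Formula: TL = 20 * log10(m * f) - 47.3
Compute m * f = 90.4 * 125 = 11300.0
Compute log10(11300.0) = 4.053078
Compute 20 * 4.053078 = 81.0616
TL = 81.0616 - 47.3 = 33.76

33.76 dB


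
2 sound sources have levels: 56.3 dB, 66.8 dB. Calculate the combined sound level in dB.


Formula: L_total = 10 * log10( sum(10^(Li/10)) )
  Source 1: 10^(56.3/10) = 426579.5188
  Source 2: 10^(66.8/10) = 4786300.9232
Sum of linear values = 5212880.442
L_total = 10 * log10(5212880.442) = 67.17

67.17 dB


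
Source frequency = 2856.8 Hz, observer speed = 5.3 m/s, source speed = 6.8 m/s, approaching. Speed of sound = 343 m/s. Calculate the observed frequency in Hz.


Given values:
  f_s = 2856.8 Hz, v_o = 5.3 m/s, v_s = 6.8 m/s
  Direction: approaching
Formula: f_o = f_s * (c + v_o) / (c - v_s)
Numerator: c + v_o = 343 + 5.3 = 348.3
Denominator: c - v_s = 343 - 6.8 = 336.2
f_o = 2856.8 * 348.3 / 336.2 = 2959.62

2959.62 Hz


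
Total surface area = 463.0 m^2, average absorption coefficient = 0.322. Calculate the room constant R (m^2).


Given values:
  S = 463.0 m^2, alpha = 0.322
Formula: R = S * alpha / (1 - alpha)
Numerator: 463.0 * 0.322 = 149.086
Denominator: 1 - 0.322 = 0.678
R = 149.086 / 0.678 = 219.89

219.89 m^2


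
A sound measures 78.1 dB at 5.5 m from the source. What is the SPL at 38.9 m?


Given values:
  SPL1 = 78.1 dB, r1 = 5.5 m, r2 = 38.9 m
Formula: SPL2 = SPL1 - 20 * log10(r2 / r1)
Compute ratio: r2 / r1 = 38.9 / 5.5 = 7.0727
Compute log10: log10(7.0727) = 0.849585
Compute drop: 20 * 0.849585 = 16.9917
SPL2 = 78.1 - 16.9917 = 61.11

61.11 dB


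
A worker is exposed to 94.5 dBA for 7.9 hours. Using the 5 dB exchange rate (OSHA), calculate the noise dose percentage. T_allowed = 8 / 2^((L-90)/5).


Given values:
  L = 94.5 dBA, T = 7.9 hours
Formula: T_allowed = 8 / 2^((L - 90) / 5)
Compute exponent: (94.5 - 90) / 5 = 0.9
Compute 2^(0.9) = 1.866066
T_allowed = 8 / 1.866066 = 4.287094 hours
Dose = (T / T_allowed) * 100
Dose = (7.9 / 4.287094) * 100 = 184.27

184.27 %


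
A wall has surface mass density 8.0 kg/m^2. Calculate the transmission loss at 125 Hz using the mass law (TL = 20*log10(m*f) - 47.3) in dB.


Given values:
  m = 8.0 kg/m^2, f = 125 Hz
Formula: TL = 20 * log10(m * f) - 47.3
Compute m * f = 8.0 * 125 = 1000.0
Compute log10(1000.0) = 3.0
Compute 20 * 3.0 = 60.0
TL = 60.0 - 47.3 = 12.7

12.7 dB


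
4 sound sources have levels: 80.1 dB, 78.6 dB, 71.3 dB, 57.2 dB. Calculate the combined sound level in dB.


Formula: L_total = 10 * log10( sum(10^(Li/10)) )
  Source 1: 10^(80.1/10) = 102329299.2281
  Source 2: 10^(78.6/10) = 72443596.0075
  Source 3: 10^(71.3/10) = 13489628.8259
  Source 4: 10^(57.2/10) = 524807.4602
Sum of linear values = 188787331.5217
L_total = 10 * log10(188787331.5217) = 82.76

82.76 dB


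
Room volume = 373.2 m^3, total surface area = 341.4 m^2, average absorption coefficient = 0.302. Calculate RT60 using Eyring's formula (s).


Given values:
  V = 373.2 m^3, S = 341.4 m^2, alpha = 0.302
Formula: RT60 = 0.161 * V / (-S * ln(1 - alpha))
Compute ln(1 - 0.302) = ln(0.698) = -0.359536
Denominator: -341.4 * -0.359536 = 122.7456
Numerator: 0.161 * 373.2 = 60.0852
RT60 = 60.0852 / 122.7456 = 0.49

0.49 s


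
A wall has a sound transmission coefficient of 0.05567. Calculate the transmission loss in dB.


Given values:
  tau = 0.05567
Formula: TL = 10 * log10(1 / tau)
Compute 1 / tau = 1 / 0.05567 = 17.963
Compute log10(17.963) = 1.254379
TL = 10 * 1.254379 = 12.54

12.54 dB


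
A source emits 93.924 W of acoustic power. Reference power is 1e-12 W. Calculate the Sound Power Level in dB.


Given values:
  W = 93.924 W
  W_ref = 1e-12 W
Formula: SWL = 10 * log10(W / W_ref)
Compute ratio: W / W_ref = 93924000000000
Compute log10: log10(93924000000000) = 13.972777
Multiply: SWL = 10 * 13.972777 = 139.73

139.73 dB


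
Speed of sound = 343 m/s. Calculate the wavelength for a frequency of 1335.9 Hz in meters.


Given values:
  c = 343 m/s, f = 1335.9 Hz
Formula: lambda = c / f
lambda = 343 / 1335.9
lambda = 0.2568

0.2568 m


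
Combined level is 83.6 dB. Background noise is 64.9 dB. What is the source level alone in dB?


Given values:
  L_total = 83.6 dB, L_bg = 64.9 dB
Formula: L_source = 10 * log10(10^(L_total/10) - 10^(L_bg/10))
Convert to linear:
  10^(83.6/10) = 229086765.2768
  10^(64.9/10) = 3090295.4325
Difference: 229086765.2768 - 3090295.4325 = 225996469.8443
L_source = 10 * log10(225996469.8443) = 83.54

83.54 dB


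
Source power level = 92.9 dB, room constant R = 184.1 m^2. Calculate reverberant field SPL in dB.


Given values:
  Lw = 92.9 dB, R = 184.1 m^2
Formula: SPL = Lw + 10 * log10(4 / R)
Compute 4 / R = 4 / 184.1 = 0.021727
Compute 10 * log10(0.021727) = -16.63
SPL = 92.9 + (-16.63) = 76.27

76.27 dB


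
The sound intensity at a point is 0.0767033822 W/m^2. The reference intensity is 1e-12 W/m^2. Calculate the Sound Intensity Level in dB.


Given values:
  I = 0.0767033822 W/m^2
  I_ref = 1e-12 W/m^2
Formula: SIL = 10 * log10(I / I_ref)
Compute ratio: I / I_ref = 76703382200
Compute log10: log10(76703382200) = 10.884815
Multiply: SIL = 10 * 10.884815 = 108.85

108.85 dB


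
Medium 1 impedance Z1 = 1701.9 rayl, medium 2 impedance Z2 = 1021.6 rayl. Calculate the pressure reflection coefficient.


Given values:
  Z1 = 1701.9 rayl, Z2 = 1021.6 rayl
Formula: R = (Z2 - Z1) / (Z2 + Z1)
Numerator: Z2 - Z1 = 1021.6 - 1701.9 = -680.3
Denominator: Z2 + Z1 = 1021.6 + 1701.9 = 2723.5
R = -680.3 / 2723.5 = -0.2498

-0.2498


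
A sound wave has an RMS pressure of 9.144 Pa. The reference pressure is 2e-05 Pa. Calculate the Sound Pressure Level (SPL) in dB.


Given values:
  p = 9.144 Pa
  p_ref = 2e-05 Pa
Formula: SPL = 20 * log10(p / p_ref)
Compute ratio: p / p_ref = 9.144 / 2e-05 = 457200
Compute log10: log10(457200) = 5.660106
Multiply: SPL = 20 * 5.660106 = 113.2

113.2 dB


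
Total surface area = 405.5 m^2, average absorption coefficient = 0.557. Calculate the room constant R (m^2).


Given values:
  S = 405.5 m^2, alpha = 0.557
Formula: R = S * alpha / (1 - alpha)
Numerator: 405.5 * 0.557 = 225.8635
Denominator: 1 - 0.557 = 0.443
R = 225.8635 / 0.443 = 509.85

509.85 m^2


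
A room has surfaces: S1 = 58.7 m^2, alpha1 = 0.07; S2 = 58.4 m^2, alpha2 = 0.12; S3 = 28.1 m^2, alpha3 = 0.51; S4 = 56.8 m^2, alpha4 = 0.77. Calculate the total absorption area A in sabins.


Given surfaces:
  Surface 1: 58.7 * 0.07 = 4.109
  Surface 2: 58.4 * 0.12 = 7.008
  Surface 3: 28.1 * 0.51 = 14.331
  Surface 4: 56.8 * 0.77 = 43.736
Formula: A = sum(Si * alpha_i)
A = 4.109 + 7.008 + 14.331 + 43.736
A = 69.18

69.18 sabins


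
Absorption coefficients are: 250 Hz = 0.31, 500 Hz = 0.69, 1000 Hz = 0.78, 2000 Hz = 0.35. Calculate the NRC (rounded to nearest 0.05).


Given values:
  a_250 = 0.31, a_500 = 0.69
  a_1000 = 0.78, a_2000 = 0.35
Formula: NRC = (a250 + a500 + a1000 + a2000) / 4
Sum = 0.31 + 0.69 + 0.78 + 0.35 = 2.13
NRC = 2.13 / 4 = 0.5325
Rounded to nearest 0.05: 0.55

0.55


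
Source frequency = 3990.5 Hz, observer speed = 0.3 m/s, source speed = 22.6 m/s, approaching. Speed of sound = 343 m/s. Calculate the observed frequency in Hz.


Given values:
  f_s = 3990.5 Hz, v_o = 0.3 m/s, v_s = 22.6 m/s
  Direction: approaching
Formula: f_o = f_s * (c + v_o) / (c - v_s)
Numerator: c + v_o = 343 + 0.3 = 343.3
Denominator: c - v_s = 343 - 22.6 = 320.4
f_o = 3990.5 * 343.3 / 320.4 = 4275.71

4275.71 Hz


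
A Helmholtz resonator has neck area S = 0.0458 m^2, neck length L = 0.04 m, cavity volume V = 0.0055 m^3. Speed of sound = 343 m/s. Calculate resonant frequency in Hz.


Given values:
  S = 0.0458 m^2, L = 0.04 m, V = 0.0055 m^3, c = 343 m/s
Formula: f = (c / (2*pi)) * sqrt(S / (V * L))
Compute V * L = 0.0055 * 0.04 = 0.00022
Compute S / (V * L) = 0.0458 / 0.00022 = 208.1818
Compute sqrt(208.1818) = 14.428507
Compute c / (2*pi) = 343 / 6.283185 = 54.590148
f = 54.590148 * 14.428507 = 787.65

787.65 Hz


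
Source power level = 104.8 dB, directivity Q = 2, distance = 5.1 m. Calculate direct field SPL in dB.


Given values:
  Lw = 104.8 dB, Q = 2, r = 5.1 m
Formula: SPL = Lw + 10 * log10(Q / (4 * pi * r^2))
Compute 4 * pi * r^2 = 4 * pi * 5.1^2 = 326.8513
Compute Q / denom = 2 / 326.8513 = 0.00611899
Compute 10 * log10(0.00611899) = -22.1332
SPL = 104.8 + (-22.1332) = 82.67

82.67 dB


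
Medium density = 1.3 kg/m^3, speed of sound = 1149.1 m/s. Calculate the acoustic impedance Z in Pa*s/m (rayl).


Given values:
  rho = 1.3 kg/m^3
  c = 1149.1 m/s
Formula: Z = rho * c
Z = 1.3 * 1149.1
Z = 1493.83

1493.83 rayl


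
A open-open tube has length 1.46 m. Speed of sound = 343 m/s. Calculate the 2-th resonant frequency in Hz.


Given values:
  Tube type: open-open, L = 1.46 m, c = 343 m/s, n = 2
Formula: f_n = n * c / (2 * L)
Compute 2 * L = 2 * 1.46 = 2.92
f = 2 * 343 / 2.92
f = 234.93

234.93 Hz


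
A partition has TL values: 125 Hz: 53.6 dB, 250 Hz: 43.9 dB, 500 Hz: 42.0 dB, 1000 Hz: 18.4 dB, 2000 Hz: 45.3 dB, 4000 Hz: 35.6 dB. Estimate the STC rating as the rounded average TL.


Given TL values at each frequency:
  125 Hz: 53.6 dB
  250 Hz: 43.9 dB
  500 Hz: 42.0 dB
  1000 Hz: 18.4 dB
  2000 Hz: 45.3 dB
  4000 Hz: 35.6 dB
Formula: STC ~ round(average of TL values)
Sum = 53.6 + 43.9 + 42.0 + 18.4 + 45.3 + 35.6 = 238.8
Average = 238.8 / 6 = 39.8
Rounded: 40

40


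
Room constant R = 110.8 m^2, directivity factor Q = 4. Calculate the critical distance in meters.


Given values:
  R = 110.8 m^2, Q = 4
Formula: d_c = 0.141 * sqrt(Q * R)
Compute Q * R = 4 * 110.8 = 443.2
Compute sqrt(443.2) = 21.0523
d_c = 0.141 * 21.0523 = 2.968

2.968 m


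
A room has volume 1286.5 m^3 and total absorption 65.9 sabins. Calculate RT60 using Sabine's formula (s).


Given values:
  V = 1286.5 m^3
  A = 65.9 sabins
Formula: RT60 = 0.161 * V / A
Numerator: 0.161 * 1286.5 = 207.1265
RT60 = 207.1265 / 65.9 = 3.143

3.143 s


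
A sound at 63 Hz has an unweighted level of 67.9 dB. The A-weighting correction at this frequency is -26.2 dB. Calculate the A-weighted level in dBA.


Given values:
  SPL = 67.9 dB
  A-weighting at 63 Hz = -26.2 dB
Formula: L_A = SPL + A_weight
L_A = 67.9 + (-26.2)
L_A = 41.7

41.7 dBA


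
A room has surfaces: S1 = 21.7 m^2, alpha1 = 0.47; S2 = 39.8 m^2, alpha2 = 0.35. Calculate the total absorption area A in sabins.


Given surfaces:
  Surface 1: 21.7 * 0.47 = 10.199
  Surface 2: 39.8 * 0.35 = 13.93
Formula: A = sum(Si * alpha_i)
A = 10.199 + 13.93
A = 24.13

24.13 sabins


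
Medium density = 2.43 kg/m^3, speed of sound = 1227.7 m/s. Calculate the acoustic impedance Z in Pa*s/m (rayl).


Given values:
  rho = 2.43 kg/m^3
  c = 1227.7 m/s
Formula: Z = rho * c
Z = 2.43 * 1227.7
Z = 2983.31

2983.31 rayl


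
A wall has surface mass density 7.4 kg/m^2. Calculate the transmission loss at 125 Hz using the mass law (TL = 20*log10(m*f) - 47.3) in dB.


Given values:
  m = 7.4 kg/m^2, f = 125 Hz
Formula: TL = 20 * log10(m * f) - 47.3
Compute m * f = 7.4 * 125 = 925.0
Compute log10(925.0) = 2.966142
Compute 20 * 2.966142 = 59.3228
TL = 59.3228 - 47.3 = 12.02

12.02 dB


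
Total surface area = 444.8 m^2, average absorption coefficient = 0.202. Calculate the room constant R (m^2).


Given values:
  S = 444.8 m^2, alpha = 0.202
Formula: R = S * alpha / (1 - alpha)
Numerator: 444.8 * 0.202 = 89.8496
Denominator: 1 - 0.202 = 0.798
R = 89.8496 / 0.798 = 112.59

112.59 m^2


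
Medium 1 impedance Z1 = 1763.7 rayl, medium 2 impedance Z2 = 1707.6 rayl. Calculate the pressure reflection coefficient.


Given values:
  Z1 = 1763.7 rayl, Z2 = 1707.6 rayl
Formula: R = (Z2 - Z1) / (Z2 + Z1)
Numerator: Z2 - Z1 = 1707.6 - 1763.7 = -56.1
Denominator: Z2 + Z1 = 1707.6 + 1763.7 = 3471.3
R = -56.1 / 3471.3 = -0.0162

-0.0162


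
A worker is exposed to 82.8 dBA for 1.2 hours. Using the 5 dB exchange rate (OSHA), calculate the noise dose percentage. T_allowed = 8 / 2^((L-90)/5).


Given values:
  L = 82.8 dBA, T = 1.2 hours
Formula: T_allowed = 8 / 2^((L - 90) / 5)
Compute exponent: (82.8 - 90) / 5 = -1.44
Compute 2^(-1.44) = 0.368567
T_allowed = 8 / 0.368567 = 21.705687 hours
Dose = (T / T_allowed) * 100
Dose = (1.2 / 21.705687) * 100 = 5.53

5.53 %


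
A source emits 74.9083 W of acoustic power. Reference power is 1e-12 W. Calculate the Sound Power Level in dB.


Given values:
  W = 74.9083 W
  W_ref = 1e-12 W
Formula: SWL = 10 * log10(W / W_ref)
Compute ratio: W / W_ref = 74908300000000
Compute log10: log10(74908300000000) = 13.87453
Multiply: SWL = 10 * 13.87453 = 138.75

138.75 dB


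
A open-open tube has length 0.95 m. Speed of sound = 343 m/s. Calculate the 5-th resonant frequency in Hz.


Given values:
  Tube type: open-open, L = 0.95 m, c = 343 m/s, n = 5
Formula: f_n = n * c / (2 * L)
Compute 2 * L = 2 * 0.95 = 1.9
f = 5 * 343 / 1.9
f = 902.63

902.63 Hz


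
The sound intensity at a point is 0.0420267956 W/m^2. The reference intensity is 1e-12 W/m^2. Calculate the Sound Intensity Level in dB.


Given values:
  I = 0.0420267956 W/m^2
  I_ref = 1e-12 W/m^2
Formula: SIL = 10 * log10(I / I_ref)
Compute ratio: I / I_ref = 42026795600
Compute log10: log10(42026795600) = 10.623526
Multiply: SIL = 10 * 10.623526 = 106.24

106.24 dB


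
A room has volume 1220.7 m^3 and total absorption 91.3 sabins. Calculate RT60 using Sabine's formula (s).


Given values:
  V = 1220.7 m^3
  A = 91.3 sabins
Formula: RT60 = 0.161 * V / A
Numerator: 0.161 * 1220.7 = 196.5327
RT60 = 196.5327 / 91.3 = 2.153

2.153 s


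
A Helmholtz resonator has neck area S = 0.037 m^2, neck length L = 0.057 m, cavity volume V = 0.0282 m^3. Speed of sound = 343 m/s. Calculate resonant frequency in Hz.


Given values:
  S = 0.037 m^2, L = 0.057 m, V = 0.0282 m^3, c = 343 m/s
Formula: f = (c / (2*pi)) * sqrt(S / (V * L))
Compute V * L = 0.0282 * 0.057 = 0.0016074
Compute S / (V * L) = 0.037 / 0.0016074 = 23.0185
Compute sqrt(23.0185) = 4.79776
Compute c / (2*pi) = 343 / 6.283185 = 54.590148
f = 54.590148 * 4.79776 = 261.91

261.91 Hz


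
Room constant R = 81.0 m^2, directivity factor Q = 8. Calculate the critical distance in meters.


Given values:
  R = 81.0 m^2, Q = 8
Formula: d_c = 0.141 * sqrt(Q * R)
Compute Q * R = 8 * 81.0 = 648.0
Compute sqrt(648.0) = 25.4558
d_c = 0.141 * 25.4558 = 3.589

3.589 m


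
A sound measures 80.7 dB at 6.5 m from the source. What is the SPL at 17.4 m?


Given values:
  SPL1 = 80.7 dB, r1 = 6.5 m, r2 = 17.4 m
Formula: SPL2 = SPL1 - 20 * log10(r2 / r1)
Compute ratio: r2 / r1 = 17.4 / 6.5 = 2.6769
Compute log10: log10(2.6769) = 0.427632
Compute drop: 20 * 0.427632 = 8.5526
SPL2 = 80.7 - 8.5526 = 72.15

72.15 dB


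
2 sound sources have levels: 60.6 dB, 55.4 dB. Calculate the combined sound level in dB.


Formula: L_total = 10 * log10( sum(10^(Li/10)) )
  Source 1: 10^(60.6/10) = 1148153.6215
  Source 2: 10^(55.4/10) = 346736.8505
Sum of linear values = 1494890.472
L_total = 10 * log10(1494890.472) = 61.75

61.75 dB


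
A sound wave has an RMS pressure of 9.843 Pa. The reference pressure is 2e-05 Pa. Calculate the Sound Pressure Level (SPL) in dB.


Given values:
  p = 9.843 Pa
  p_ref = 2e-05 Pa
Formula: SPL = 20 * log10(p / p_ref)
Compute ratio: p / p_ref = 9.843 / 2e-05 = 492150
Compute log10: log10(492150) = 5.692097
Multiply: SPL = 20 * 5.692097 = 113.84

113.84 dB


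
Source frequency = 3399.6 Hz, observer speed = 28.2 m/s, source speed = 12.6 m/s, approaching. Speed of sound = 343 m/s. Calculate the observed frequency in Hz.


Given values:
  f_s = 3399.6 Hz, v_o = 28.2 m/s, v_s = 12.6 m/s
  Direction: approaching
Formula: f_o = f_s * (c + v_o) / (c - v_s)
Numerator: c + v_o = 343 + 28.2 = 371.2
Denominator: c - v_s = 343 - 12.6 = 330.4
f_o = 3399.6 * 371.2 / 330.4 = 3819.41

3819.41 Hz


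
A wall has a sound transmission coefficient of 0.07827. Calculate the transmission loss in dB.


Given values:
  tau = 0.07827
Formula: TL = 10 * log10(1 / tau)
Compute 1 / tau = 1 / 0.07827 = 12.7763
Compute log10(12.7763) = 1.106405
TL = 10 * 1.106405 = 11.06

11.06 dB


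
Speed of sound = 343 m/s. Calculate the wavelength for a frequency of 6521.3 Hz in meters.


Given values:
  c = 343 m/s, f = 6521.3 Hz
Formula: lambda = c / f
lambda = 343 / 6521.3
lambda = 0.0526

0.0526 m


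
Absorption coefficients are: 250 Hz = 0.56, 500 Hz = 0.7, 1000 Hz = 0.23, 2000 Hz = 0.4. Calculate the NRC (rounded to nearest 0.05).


Given values:
  a_250 = 0.56, a_500 = 0.7
  a_1000 = 0.23, a_2000 = 0.4
Formula: NRC = (a250 + a500 + a1000 + a2000) / 4
Sum = 0.56 + 0.7 + 0.23 + 0.4 = 1.89
NRC = 1.89 / 4 = 0.4725
Rounded to nearest 0.05: 0.45

0.45


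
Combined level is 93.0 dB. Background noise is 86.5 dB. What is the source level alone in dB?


Given values:
  L_total = 93.0 dB, L_bg = 86.5 dB
Formula: L_source = 10 * log10(10^(L_total/10) - 10^(L_bg/10))
Convert to linear:
  10^(93.0/10) = 1995262314.9689
  10^(86.5/10) = 446683592.151
Difference: 1995262314.9689 - 446683592.151 = 1548578722.8179
L_source = 10 * log10(1548578722.8179) = 91.9

91.9 dB


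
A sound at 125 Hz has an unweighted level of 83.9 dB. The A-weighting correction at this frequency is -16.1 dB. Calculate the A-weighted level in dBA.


Given values:
  SPL = 83.9 dB
  A-weighting at 125 Hz = -16.1 dB
Formula: L_A = SPL + A_weight
L_A = 83.9 + (-16.1)
L_A = 67.8

67.8 dBA


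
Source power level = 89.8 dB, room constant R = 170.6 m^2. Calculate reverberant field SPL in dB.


Given values:
  Lw = 89.8 dB, R = 170.6 m^2
Formula: SPL = Lw + 10 * log10(4 / R)
Compute 4 / R = 4 / 170.6 = 0.023447
Compute 10 * log10(0.023447) = -16.2991
SPL = 89.8 + (-16.2991) = 73.5

73.5 dB


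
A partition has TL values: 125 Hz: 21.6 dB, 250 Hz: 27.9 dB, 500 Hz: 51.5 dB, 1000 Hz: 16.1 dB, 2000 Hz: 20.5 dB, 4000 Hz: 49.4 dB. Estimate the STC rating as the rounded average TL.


Given TL values at each frequency:
  125 Hz: 21.6 dB
  250 Hz: 27.9 dB
  500 Hz: 51.5 dB
  1000 Hz: 16.1 dB
  2000 Hz: 20.5 dB
  4000 Hz: 49.4 dB
Formula: STC ~ round(average of TL values)
Sum = 21.6 + 27.9 + 51.5 + 16.1 + 20.5 + 49.4 = 187.0
Average = 187.0 / 6 = 31.17
Rounded: 31

31


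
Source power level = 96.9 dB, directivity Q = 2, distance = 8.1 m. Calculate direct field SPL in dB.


Given values:
  Lw = 96.9 dB, Q = 2, r = 8.1 m
Formula: SPL = Lw + 10 * log10(Q / (4 * pi * r^2))
Compute 4 * pi * r^2 = 4 * pi * 8.1^2 = 824.4796
Compute Q / denom = 2 / 824.4796 = 0.00242577
Compute 10 * log10(0.00242577) = -26.1515
SPL = 96.9 + (-26.1515) = 70.75

70.75 dB


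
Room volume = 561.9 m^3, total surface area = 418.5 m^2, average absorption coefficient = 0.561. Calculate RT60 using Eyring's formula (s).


Given values:
  V = 561.9 m^3, S = 418.5 m^2, alpha = 0.561
Formula: RT60 = 0.161 * V / (-S * ln(1 - alpha))
Compute ln(1 - 0.561) = ln(0.439) = -0.823256
Denominator: -418.5 * -0.823256 = 344.5326
Numerator: 0.161 * 561.9 = 90.4659
RT60 = 90.4659 / 344.5326 = 0.263

0.263 s


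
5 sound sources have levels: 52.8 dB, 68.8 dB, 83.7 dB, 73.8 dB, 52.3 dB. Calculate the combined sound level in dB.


Formula: L_total = 10 * log10( sum(10^(Li/10)) )
  Source 1: 10^(52.8/10) = 190546.0718
  Source 2: 10^(68.8/10) = 7585775.7503
  Source 3: 10^(83.7/10) = 234422881.532
  Source 4: 10^(73.8/10) = 23988329.1902
  Source 5: 10^(52.3/10) = 169824.3652
Sum of linear values = 266357356.9095
L_total = 10 * log10(266357356.9095) = 84.25

84.25 dB


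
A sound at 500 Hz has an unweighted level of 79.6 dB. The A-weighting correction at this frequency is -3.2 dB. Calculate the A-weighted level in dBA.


Given values:
  SPL = 79.6 dB
  A-weighting at 500 Hz = -3.2 dB
Formula: L_A = SPL + A_weight
L_A = 79.6 + (-3.2)
L_A = 76.4

76.4 dBA


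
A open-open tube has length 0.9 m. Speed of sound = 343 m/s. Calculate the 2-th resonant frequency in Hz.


Given values:
  Tube type: open-open, L = 0.9 m, c = 343 m/s, n = 2
Formula: f_n = n * c / (2 * L)
Compute 2 * L = 2 * 0.9 = 1.8
f = 2 * 343 / 1.8
f = 381.11

381.11 Hz


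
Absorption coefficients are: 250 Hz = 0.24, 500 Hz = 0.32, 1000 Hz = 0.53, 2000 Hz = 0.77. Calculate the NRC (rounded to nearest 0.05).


Given values:
  a_250 = 0.24, a_500 = 0.32
  a_1000 = 0.53, a_2000 = 0.77
Formula: NRC = (a250 + a500 + a1000 + a2000) / 4
Sum = 0.24 + 0.32 + 0.53 + 0.77 = 1.86
NRC = 1.86 / 4 = 0.465
Rounded to nearest 0.05: 0.45

0.45


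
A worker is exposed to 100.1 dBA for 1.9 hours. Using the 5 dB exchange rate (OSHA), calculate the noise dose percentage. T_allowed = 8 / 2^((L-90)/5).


Given values:
  L = 100.1 dBA, T = 1.9 hours
Formula: T_allowed = 8 / 2^((L - 90) / 5)
Compute exponent: (100.1 - 90) / 5 = 2.02
Compute 2^(2.02) = 4.055838
T_allowed = 8 / 4.055838 = 1.972465 hours
Dose = (T / T_allowed) * 100
Dose = (1.9 / 1.972465) * 100 = 96.33

96.33 %


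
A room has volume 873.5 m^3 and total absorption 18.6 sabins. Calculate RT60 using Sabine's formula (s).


Given values:
  V = 873.5 m^3
  A = 18.6 sabins
Formula: RT60 = 0.161 * V / A
Numerator: 0.161 * 873.5 = 140.6335
RT60 = 140.6335 / 18.6 = 7.561

7.561 s


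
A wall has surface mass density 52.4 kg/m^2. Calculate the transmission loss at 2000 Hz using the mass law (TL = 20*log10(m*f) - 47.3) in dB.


Given values:
  m = 52.4 kg/m^2, f = 2000 Hz
Formula: TL = 20 * log10(m * f) - 47.3
Compute m * f = 52.4 * 2000 = 104800.0
Compute log10(104800.0) = 5.020361
Compute 20 * 5.020361 = 100.4072
TL = 100.4072 - 47.3 = 53.11

53.11 dB


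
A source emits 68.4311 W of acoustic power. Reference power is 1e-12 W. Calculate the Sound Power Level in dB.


Given values:
  W = 68.4311 W
  W_ref = 1e-12 W
Formula: SWL = 10 * log10(W / W_ref)
Compute ratio: W / W_ref = 68431100000000
Compute log10: log10(68431100000000) = 13.835254
Multiply: SWL = 10 * 13.835254 = 138.35

138.35 dB


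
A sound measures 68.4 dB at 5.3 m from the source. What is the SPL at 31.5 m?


Given values:
  SPL1 = 68.4 dB, r1 = 5.3 m, r2 = 31.5 m
Formula: SPL2 = SPL1 - 20 * log10(r2 / r1)
Compute ratio: r2 / r1 = 31.5 / 5.3 = 5.9434
Compute log10: log10(5.9434) = 0.774035
Compute drop: 20 * 0.774035 = 15.4807
SPL2 = 68.4 - 15.4807 = 52.92

52.92 dB


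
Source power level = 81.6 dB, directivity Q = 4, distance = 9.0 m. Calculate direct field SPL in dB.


Given values:
  Lw = 81.6 dB, Q = 4, r = 9.0 m
Formula: SPL = Lw + 10 * log10(Q / (4 * pi * r^2))
Compute 4 * pi * r^2 = 4 * pi * 9.0^2 = 1017.876
Compute Q / denom = 4 / 1017.876 = 0.00392975
Compute 10 * log10(0.00392975) = -24.0564
SPL = 81.6 + (-24.0564) = 57.54

57.54 dB


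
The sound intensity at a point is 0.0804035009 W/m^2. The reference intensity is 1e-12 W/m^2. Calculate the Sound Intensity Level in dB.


Given values:
  I = 0.0804035009 W/m^2
  I_ref = 1e-12 W/m^2
Formula: SIL = 10 * log10(I / I_ref)
Compute ratio: I / I_ref = 80403500900
Compute log10: log10(80403500900) = 10.905275
Multiply: SIL = 10 * 10.905275 = 109.05

109.05 dB


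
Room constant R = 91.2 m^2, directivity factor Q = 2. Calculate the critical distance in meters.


Given values:
  R = 91.2 m^2, Q = 2
Formula: d_c = 0.141 * sqrt(Q * R)
Compute Q * R = 2 * 91.2 = 182.4
Compute sqrt(182.4) = 13.5056
d_c = 0.141 * 13.5056 = 1.904

1.904 m


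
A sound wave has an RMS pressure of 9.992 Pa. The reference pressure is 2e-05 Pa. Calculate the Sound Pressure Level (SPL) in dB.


Given values:
  p = 9.992 Pa
  p_ref = 2e-05 Pa
Formula: SPL = 20 * log10(p / p_ref)
Compute ratio: p / p_ref = 9.992 / 2e-05 = 499600
Compute log10: log10(499600) = 5.698622
Multiply: SPL = 20 * 5.698622 = 113.97

113.97 dB


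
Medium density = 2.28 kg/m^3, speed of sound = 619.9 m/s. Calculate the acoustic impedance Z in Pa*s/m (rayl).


Given values:
  rho = 2.28 kg/m^3
  c = 619.9 m/s
Formula: Z = rho * c
Z = 2.28 * 619.9
Z = 1413.37

1413.37 rayl


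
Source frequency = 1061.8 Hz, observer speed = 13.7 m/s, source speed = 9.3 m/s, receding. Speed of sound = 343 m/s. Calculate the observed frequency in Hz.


Given values:
  f_s = 1061.8 Hz, v_o = 13.7 m/s, v_s = 9.3 m/s
  Direction: receding
Formula: f_o = f_s * (c - v_o) / (c + v_s)
Numerator: c - v_o = 343 - 13.7 = 329.3
Denominator: c + v_s = 343 + 9.3 = 352.3
f_o = 1061.8 * 329.3 / 352.3 = 992.48

992.48 Hz


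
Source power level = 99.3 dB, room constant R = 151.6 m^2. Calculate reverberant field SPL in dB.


Given values:
  Lw = 99.3 dB, R = 151.6 m^2
Formula: SPL = Lw + 10 * log10(4 / R)
Compute 4 / R = 4 / 151.6 = 0.026385
Compute 10 * log10(0.026385) = -15.7864
SPL = 99.3 + (-15.7864) = 83.51

83.51 dB


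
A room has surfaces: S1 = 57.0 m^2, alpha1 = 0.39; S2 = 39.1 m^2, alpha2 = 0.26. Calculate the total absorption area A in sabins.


Given surfaces:
  Surface 1: 57.0 * 0.39 = 22.23
  Surface 2: 39.1 * 0.26 = 10.166
Formula: A = sum(Si * alpha_i)
A = 22.23 + 10.166
A = 32.4

32.4 sabins


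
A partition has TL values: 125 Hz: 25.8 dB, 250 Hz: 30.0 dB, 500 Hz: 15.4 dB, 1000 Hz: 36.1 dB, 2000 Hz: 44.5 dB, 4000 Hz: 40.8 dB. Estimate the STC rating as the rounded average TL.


Given TL values at each frequency:
  125 Hz: 25.8 dB
  250 Hz: 30.0 dB
  500 Hz: 15.4 dB
  1000 Hz: 36.1 dB
  2000 Hz: 44.5 dB
  4000 Hz: 40.8 dB
Formula: STC ~ round(average of TL values)
Sum = 25.8 + 30.0 + 15.4 + 36.1 + 44.5 + 40.8 = 192.6
Average = 192.6 / 6 = 32.1
Rounded: 32

32


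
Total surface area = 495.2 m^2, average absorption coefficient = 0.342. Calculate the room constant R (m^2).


Given values:
  S = 495.2 m^2, alpha = 0.342
Formula: R = S * alpha / (1 - alpha)
Numerator: 495.2 * 0.342 = 169.3584
Denominator: 1 - 0.342 = 0.658
R = 169.3584 / 0.658 = 257.38

257.38 m^2


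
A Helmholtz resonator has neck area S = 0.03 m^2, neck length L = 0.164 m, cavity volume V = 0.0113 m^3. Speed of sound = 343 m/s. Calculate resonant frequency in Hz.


Given values:
  S = 0.03 m^2, L = 0.164 m, V = 0.0113 m^3, c = 343 m/s
Formula: f = (c / (2*pi)) * sqrt(S / (V * L))
Compute V * L = 0.0113 * 0.164 = 0.0018532
Compute S / (V * L) = 0.03 / 0.0018532 = 16.1882
Compute sqrt(16.1882) = 4.023456
Compute c / (2*pi) = 343 / 6.283185 = 54.590148
f = 54.590148 * 4.023456 = 219.64

219.64 Hz


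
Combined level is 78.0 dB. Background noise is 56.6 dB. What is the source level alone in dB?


Given values:
  L_total = 78.0 dB, L_bg = 56.6 dB
Formula: L_source = 10 * log10(10^(L_total/10) - 10^(L_bg/10))
Convert to linear:
  10^(78.0/10) = 63095734.448
  10^(56.6/10) = 457088.1896
Difference: 63095734.448 - 457088.1896 = 62638646.2584
L_source = 10 * log10(62638646.2584) = 77.97

77.97 dB


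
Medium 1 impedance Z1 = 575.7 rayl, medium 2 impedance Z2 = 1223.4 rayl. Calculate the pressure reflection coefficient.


Given values:
  Z1 = 575.7 rayl, Z2 = 1223.4 rayl
Formula: R = (Z2 - Z1) / (Z2 + Z1)
Numerator: Z2 - Z1 = 1223.4 - 575.7 = 647.7
Denominator: Z2 + Z1 = 1223.4 + 575.7 = 1799.1
R = 647.7 / 1799.1 = 0.36

0.36


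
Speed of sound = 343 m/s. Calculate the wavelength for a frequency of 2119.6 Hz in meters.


Given values:
  c = 343 m/s, f = 2119.6 Hz
Formula: lambda = c / f
lambda = 343 / 2119.6
lambda = 0.1618

0.1618 m


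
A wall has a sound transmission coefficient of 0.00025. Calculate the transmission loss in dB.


Given values:
  tau = 0.00025
Formula: TL = 10 * log10(1 / tau)
Compute 1 / tau = 1 / 0.00025 = 4000.0
Compute log10(4000.0) = 3.60206
TL = 10 * 3.60206 = 36.02

36.02 dB


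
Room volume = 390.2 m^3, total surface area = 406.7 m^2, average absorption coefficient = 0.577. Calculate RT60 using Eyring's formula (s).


Given values:
  V = 390.2 m^3, S = 406.7 m^2, alpha = 0.577
Formula: RT60 = 0.161 * V / (-S * ln(1 - alpha))
Compute ln(1 - 0.577) = ln(0.423) = -0.860383
Denominator: -406.7 * -0.860383 = 349.9178
Numerator: 0.161 * 390.2 = 62.8222
RT60 = 62.8222 / 349.9178 = 0.18

0.18 s


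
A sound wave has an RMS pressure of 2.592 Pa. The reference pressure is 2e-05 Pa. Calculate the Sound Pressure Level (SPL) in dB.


Given values:
  p = 2.592 Pa
  p_ref = 2e-05 Pa
Formula: SPL = 20 * log10(p / p_ref)
Compute ratio: p / p_ref = 2.592 / 2e-05 = 129600
Compute log10: log10(129600) = 5.112605
Multiply: SPL = 20 * 5.112605 = 102.25

102.25 dB


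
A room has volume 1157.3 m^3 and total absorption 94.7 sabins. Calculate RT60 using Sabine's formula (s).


Given values:
  V = 1157.3 m^3
  A = 94.7 sabins
Formula: RT60 = 0.161 * V / A
Numerator: 0.161 * 1157.3 = 186.3253
RT60 = 186.3253 / 94.7 = 1.968

1.968 s


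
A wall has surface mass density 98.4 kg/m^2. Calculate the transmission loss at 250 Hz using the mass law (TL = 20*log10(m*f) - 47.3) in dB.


Given values:
  m = 98.4 kg/m^2, f = 250 Hz
Formula: TL = 20 * log10(m * f) - 47.3
Compute m * f = 98.4 * 250 = 24600.0
Compute log10(24600.0) = 4.390935
Compute 20 * 4.390935 = 87.8187
TL = 87.8187 - 47.3 = 40.52

40.52 dB


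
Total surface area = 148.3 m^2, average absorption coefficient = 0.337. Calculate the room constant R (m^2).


Given values:
  S = 148.3 m^2, alpha = 0.337
Formula: R = S * alpha / (1 - alpha)
Numerator: 148.3 * 0.337 = 49.9771
Denominator: 1 - 0.337 = 0.663
R = 49.9771 / 0.663 = 75.38

75.38 m^2


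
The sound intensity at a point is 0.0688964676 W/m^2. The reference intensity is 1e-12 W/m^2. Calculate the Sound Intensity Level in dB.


Given values:
  I = 0.0688964676 W/m^2
  I_ref = 1e-12 W/m^2
Formula: SIL = 10 * log10(I / I_ref)
Compute ratio: I / I_ref = 68896467600
Compute log10: log10(68896467600) = 10.838197
Multiply: SIL = 10 * 10.838197 = 108.38

108.38 dB


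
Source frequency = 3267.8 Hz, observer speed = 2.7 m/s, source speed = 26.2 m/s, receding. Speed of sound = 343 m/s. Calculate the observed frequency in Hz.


Given values:
  f_s = 3267.8 Hz, v_o = 2.7 m/s, v_s = 26.2 m/s
  Direction: receding
Formula: f_o = f_s * (c - v_o) / (c + v_s)
Numerator: c - v_o = 343 - 2.7 = 340.3
Denominator: c + v_s = 343 + 26.2 = 369.2
f_o = 3267.8 * 340.3 / 369.2 = 3012.01

3012.01 Hz


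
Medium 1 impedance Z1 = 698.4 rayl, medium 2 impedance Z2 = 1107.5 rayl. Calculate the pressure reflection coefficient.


Given values:
  Z1 = 698.4 rayl, Z2 = 1107.5 rayl
Formula: R = (Z2 - Z1) / (Z2 + Z1)
Numerator: Z2 - Z1 = 1107.5 - 698.4 = 409.1
Denominator: Z2 + Z1 = 1107.5 + 698.4 = 1805.9
R = 409.1 / 1805.9 = 0.2265

0.2265


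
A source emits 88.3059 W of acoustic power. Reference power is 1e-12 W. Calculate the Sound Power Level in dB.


Given values:
  W = 88.3059 W
  W_ref = 1e-12 W
Formula: SWL = 10 * log10(W / W_ref)
Compute ratio: W / W_ref = 88305900000000
Compute log10: log10(88305900000000) = 13.94599
Multiply: SWL = 10 * 13.94599 = 139.46

139.46 dB


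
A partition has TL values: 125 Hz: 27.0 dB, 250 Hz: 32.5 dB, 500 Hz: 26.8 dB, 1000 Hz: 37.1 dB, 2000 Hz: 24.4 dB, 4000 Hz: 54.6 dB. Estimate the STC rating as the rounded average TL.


Given TL values at each frequency:
  125 Hz: 27.0 dB
  250 Hz: 32.5 dB
  500 Hz: 26.8 dB
  1000 Hz: 37.1 dB
  2000 Hz: 24.4 dB
  4000 Hz: 54.6 dB
Formula: STC ~ round(average of TL values)
Sum = 27.0 + 32.5 + 26.8 + 37.1 + 24.4 + 54.6 = 202.4
Average = 202.4 / 6 = 33.73
Rounded: 34

34


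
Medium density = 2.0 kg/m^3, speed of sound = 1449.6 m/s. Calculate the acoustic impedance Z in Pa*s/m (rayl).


Given values:
  rho = 2.0 kg/m^3
  c = 1449.6 m/s
Formula: Z = rho * c
Z = 2.0 * 1449.6
Z = 2899.2

2899.2 rayl


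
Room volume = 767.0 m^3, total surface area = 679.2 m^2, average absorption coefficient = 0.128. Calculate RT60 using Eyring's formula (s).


Given values:
  V = 767.0 m^3, S = 679.2 m^2, alpha = 0.128
Formula: RT60 = 0.161 * V / (-S * ln(1 - alpha))
Compute ln(1 - 0.128) = ln(0.872) = -0.136966
Denominator: -679.2 * -0.136966 = 93.0273
Numerator: 0.161 * 767.0 = 123.487
RT60 = 123.487 / 93.0273 = 1.327

1.327 s


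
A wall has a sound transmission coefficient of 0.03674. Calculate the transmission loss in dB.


Given values:
  tau = 0.03674
Formula: TL = 10 * log10(1 / tau)
Compute 1 / tau = 1 / 0.03674 = 27.2183
Compute log10(27.2183) = 1.434861
TL = 10 * 1.434861 = 14.35

14.35 dB


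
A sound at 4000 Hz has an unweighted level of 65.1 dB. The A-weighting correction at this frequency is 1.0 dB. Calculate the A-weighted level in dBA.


Given values:
  SPL = 65.1 dB
  A-weighting at 4000 Hz = 1.0 dB
Formula: L_A = SPL + A_weight
L_A = 65.1 + (1.0)
L_A = 66.1

66.1 dBA


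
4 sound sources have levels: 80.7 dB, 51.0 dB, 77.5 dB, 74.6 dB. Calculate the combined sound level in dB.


Formula: L_total = 10 * log10( sum(10^(Li/10)) )
  Source 1: 10^(80.7/10) = 117489755.494
  Source 2: 10^(51.0/10) = 125892.5412
  Source 3: 10^(77.5/10) = 56234132.519
  Source 4: 10^(74.6/10) = 28840315.0313
Sum of linear values = 202690095.5855
L_total = 10 * log10(202690095.5855) = 83.07

83.07 dB


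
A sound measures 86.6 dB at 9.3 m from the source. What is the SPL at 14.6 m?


Given values:
  SPL1 = 86.6 dB, r1 = 9.3 m, r2 = 14.6 m
Formula: SPL2 = SPL1 - 20 * log10(r2 / r1)
Compute ratio: r2 / r1 = 14.6 / 9.3 = 1.5699
Compute log10: log10(1.5699) = 0.195872
Compute drop: 20 * 0.195872 = 3.9174
SPL2 = 86.6 - 3.9174 = 82.68

82.68 dB
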